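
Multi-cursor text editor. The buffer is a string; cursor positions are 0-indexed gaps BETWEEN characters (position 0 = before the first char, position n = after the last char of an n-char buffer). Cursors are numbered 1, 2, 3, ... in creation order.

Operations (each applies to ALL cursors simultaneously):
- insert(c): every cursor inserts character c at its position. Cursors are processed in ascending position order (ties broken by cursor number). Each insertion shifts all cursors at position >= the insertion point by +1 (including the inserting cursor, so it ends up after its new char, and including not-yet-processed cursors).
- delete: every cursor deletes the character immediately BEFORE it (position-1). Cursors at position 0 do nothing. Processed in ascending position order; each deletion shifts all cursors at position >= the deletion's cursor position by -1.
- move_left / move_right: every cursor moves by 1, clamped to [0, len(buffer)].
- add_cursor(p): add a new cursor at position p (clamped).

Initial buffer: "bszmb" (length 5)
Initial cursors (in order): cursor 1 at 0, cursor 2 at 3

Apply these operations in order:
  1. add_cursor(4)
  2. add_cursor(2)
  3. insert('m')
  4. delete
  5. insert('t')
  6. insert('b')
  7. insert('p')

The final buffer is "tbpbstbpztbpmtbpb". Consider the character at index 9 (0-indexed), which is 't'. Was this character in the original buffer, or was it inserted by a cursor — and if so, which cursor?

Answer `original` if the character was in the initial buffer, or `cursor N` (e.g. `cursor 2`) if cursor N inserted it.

Answer: cursor 2

Derivation:
After op 1 (add_cursor(4)): buffer="bszmb" (len 5), cursors c1@0 c2@3 c3@4, authorship .....
After op 2 (add_cursor(2)): buffer="bszmb" (len 5), cursors c1@0 c4@2 c2@3 c3@4, authorship .....
After op 3 (insert('m')): buffer="mbsmzmmmb" (len 9), cursors c1@1 c4@4 c2@6 c3@8, authorship 1..4.2.3.
After op 4 (delete): buffer="bszmb" (len 5), cursors c1@0 c4@2 c2@3 c3@4, authorship .....
After op 5 (insert('t')): buffer="tbstztmtb" (len 9), cursors c1@1 c4@4 c2@6 c3@8, authorship 1..4.2.3.
After op 6 (insert('b')): buffer="tbbstbztbmtbb" (len 13), cursors c1@2 c4@6 c2@9 c3@12, authorship 11..44.22.33.
After op 7 (insert('p')): buffer="tbpbstbpztbpmtbpb" (len 17), cursors c1@3 c4@8 c2@12 c3@16, authorship 111..444.222.333.
Authorship (.=original, N=cursor N): 1 1 1 . . 4 4 4 . 2 2 2 . 3 3 3 .
Index 9: author = 2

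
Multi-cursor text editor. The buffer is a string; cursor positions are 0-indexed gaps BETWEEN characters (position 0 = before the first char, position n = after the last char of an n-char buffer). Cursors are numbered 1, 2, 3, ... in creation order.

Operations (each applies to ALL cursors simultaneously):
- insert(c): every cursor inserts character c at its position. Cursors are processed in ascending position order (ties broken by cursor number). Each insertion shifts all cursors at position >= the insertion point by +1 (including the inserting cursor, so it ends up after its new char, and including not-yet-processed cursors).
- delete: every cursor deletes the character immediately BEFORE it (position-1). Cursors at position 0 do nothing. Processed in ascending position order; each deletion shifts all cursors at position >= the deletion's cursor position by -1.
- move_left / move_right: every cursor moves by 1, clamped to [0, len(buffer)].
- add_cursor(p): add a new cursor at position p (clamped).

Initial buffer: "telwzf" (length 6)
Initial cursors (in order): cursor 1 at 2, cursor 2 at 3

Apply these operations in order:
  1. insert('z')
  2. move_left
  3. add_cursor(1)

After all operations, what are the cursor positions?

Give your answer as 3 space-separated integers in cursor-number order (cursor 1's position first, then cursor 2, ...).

After op 1 (insert('z')): buffer="tezlzwzf" (len 8), cursors c1@3 c2@5, authorship ..1.2...
After op 2 (move_left): buffer="tezlzwzf" (len 8), cursors c1@2 c2@4, authorship ..1.2...
After op 3 (add_cursor(1)): buffer="tezlzwzf" (len 8), cursors c3@1 c1@2 c2@4, authorship ..1.2...

Answer: 2 4 1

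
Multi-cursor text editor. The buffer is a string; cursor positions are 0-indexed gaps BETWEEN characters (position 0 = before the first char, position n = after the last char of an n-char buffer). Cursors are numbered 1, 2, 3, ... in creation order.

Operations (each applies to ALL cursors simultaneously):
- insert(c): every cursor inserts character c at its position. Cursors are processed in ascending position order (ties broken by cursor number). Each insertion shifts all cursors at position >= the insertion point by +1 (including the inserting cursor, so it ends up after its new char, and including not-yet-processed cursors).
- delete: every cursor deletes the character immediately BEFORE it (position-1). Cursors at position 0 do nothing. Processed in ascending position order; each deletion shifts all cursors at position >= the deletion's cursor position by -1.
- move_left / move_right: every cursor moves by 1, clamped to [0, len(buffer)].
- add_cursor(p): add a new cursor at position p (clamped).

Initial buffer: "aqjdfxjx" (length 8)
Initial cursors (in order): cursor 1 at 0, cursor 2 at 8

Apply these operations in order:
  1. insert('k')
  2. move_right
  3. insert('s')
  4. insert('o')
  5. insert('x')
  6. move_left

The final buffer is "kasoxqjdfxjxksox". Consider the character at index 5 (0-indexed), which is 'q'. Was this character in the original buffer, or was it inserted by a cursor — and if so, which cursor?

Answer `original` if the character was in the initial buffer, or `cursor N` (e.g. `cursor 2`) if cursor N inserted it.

Answer: original

Derivation:
After op 1 (insert('k')): buffer="kaqjdfxjxk" (len 10), cursors c1@1 c2@10, authorship 1........2
After op 2 (move_right): buffer="kaqjdfxjxk" (len 10), cursors c1@2 c2@10, authorship 1........2
After op 3 (insert('s')): buffer="kasqjdfxjxks" (len 12), cursors c1@3 c2@12, authorship 1.1.......22
After op 4 (insert('o')): buffer="kasoqjdfxjxkso" (len 14), cursors c1@4 c2@14, authorship 1.11.......222
After op 5 (insert('x')): buffer="kasoxqjdfxjxksox" (len 16), cursors c1@5 c2@16, authorship 1.111.......2222
After op 6 (move_left): buffer="kasoxqjdfxjxksox" (len 16), cursors c1@4 c2@15, authorship 1.111.......2222
Authorship (.=original, N=cursor N): 1 . 1 1 1 . . . . . . . 2 2 2 2
Index 5: author = original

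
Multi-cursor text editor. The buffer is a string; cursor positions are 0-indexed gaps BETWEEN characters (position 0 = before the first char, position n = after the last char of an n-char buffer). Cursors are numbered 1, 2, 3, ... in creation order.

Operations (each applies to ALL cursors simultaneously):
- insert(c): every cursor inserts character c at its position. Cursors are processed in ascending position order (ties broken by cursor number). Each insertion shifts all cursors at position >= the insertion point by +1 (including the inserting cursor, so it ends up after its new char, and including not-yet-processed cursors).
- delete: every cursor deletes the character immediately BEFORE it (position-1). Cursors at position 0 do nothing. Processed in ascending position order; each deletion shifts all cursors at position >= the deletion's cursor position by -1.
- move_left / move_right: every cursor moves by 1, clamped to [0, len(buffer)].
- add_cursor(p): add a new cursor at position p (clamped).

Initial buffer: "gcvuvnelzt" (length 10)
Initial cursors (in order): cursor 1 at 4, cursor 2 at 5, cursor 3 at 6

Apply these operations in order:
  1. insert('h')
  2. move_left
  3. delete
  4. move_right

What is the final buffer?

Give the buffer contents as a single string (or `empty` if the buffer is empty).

Answer: gcvhhhelzt

Derivation:
After op 1 (insert('h')): buffer="gcvuhvhnhelzt" (len 13), cursors c1@5 c2@7 c3@9, authorship ....1.2.3....
After op 2 (move_left): buffer="gcvuhvhnhelzt" (len 13), cursors c1@4 c2@6 c3@8, authorship ....1.2.3....
After op 3 (delete): buffer="gcvhhhelzt" (len 10), cursors c1@3 c2@4 c3@5, authorship ...123....
After op 4 (move_right): buffer="gcvhhhelzt" (len 10), cursors c1@4 c2@5 c3@6, authorship ...123....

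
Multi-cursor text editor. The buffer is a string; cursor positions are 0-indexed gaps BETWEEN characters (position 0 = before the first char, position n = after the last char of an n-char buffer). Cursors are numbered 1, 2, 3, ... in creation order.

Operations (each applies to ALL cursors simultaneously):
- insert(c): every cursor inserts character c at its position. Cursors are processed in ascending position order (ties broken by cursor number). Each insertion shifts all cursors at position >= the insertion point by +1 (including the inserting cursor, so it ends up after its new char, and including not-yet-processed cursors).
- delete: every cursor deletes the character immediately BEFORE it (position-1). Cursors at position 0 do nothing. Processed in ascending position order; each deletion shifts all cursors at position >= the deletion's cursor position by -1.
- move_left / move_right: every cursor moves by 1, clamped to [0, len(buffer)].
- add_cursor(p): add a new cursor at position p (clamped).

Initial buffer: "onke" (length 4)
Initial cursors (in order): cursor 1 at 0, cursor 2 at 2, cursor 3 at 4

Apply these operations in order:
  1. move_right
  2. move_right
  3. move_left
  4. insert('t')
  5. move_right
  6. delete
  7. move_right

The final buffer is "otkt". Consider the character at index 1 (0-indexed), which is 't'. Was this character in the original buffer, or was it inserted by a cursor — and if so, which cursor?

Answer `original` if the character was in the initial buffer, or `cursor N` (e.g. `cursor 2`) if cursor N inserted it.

Answer: cursor 1

Derivation:
After op 1 (move_right): buffer="onke" (len 4), cursors c1@1 c2@3 c3@4, authorship ....
After op 2 (move_right): buffer="onke" (len 4), cursors c1@2 c2@4 c3@4, authorship ....
After op 3 (move_left): buffer="onke" (len 4), cursors c1@1 c2@3 c3@3, authorship ....
After op 4 (insert('t')): buffer="otnktte" (len 7), cursors c1@2 c2@6 c3@6, authorship .1..23.
After op 5 (move_right): buffer="otnktte" (len 7), cursors c1@3 c2@7 c3@7, authorship .1..23.
After op 6 (delete): buffer="otkt" (len 4), cursors c1@2 c2@4 c3@4, authorship .1.2
After op 7 (move_right): buffer="otkt" (len 4), cursors c1@3 c2@4 c3@4, authorship .1.2
Authorship (.=original, N=cursor N): . 1 . 2
Index 1: author = 1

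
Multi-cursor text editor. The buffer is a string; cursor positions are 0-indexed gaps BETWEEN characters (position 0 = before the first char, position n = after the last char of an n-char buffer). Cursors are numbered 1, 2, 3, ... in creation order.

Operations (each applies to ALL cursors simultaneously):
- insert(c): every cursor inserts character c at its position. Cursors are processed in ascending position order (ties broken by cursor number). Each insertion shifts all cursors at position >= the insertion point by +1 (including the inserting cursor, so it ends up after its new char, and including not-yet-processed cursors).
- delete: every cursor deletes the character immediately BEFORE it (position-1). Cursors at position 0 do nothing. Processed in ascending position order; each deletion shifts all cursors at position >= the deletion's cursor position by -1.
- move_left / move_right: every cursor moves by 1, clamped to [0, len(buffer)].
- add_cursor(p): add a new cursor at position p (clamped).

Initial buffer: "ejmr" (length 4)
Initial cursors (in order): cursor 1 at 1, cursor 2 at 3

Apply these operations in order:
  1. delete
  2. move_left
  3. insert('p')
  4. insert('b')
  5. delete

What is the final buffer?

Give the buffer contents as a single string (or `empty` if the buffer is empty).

Answer: ppjr

Derivation:
After op 1 (delete): buffer="jr" (len 2), cursors c1@0 c2@1, authorship ..
After op 2 (move_left): buffer="jr" (len 2), cursors c1@0 c2@0, authorship ..
After op 3 (insert('p')): buffer="ppjr" (len 4), cursors c1@2 c2@2, authorship 12..
After op 4 (insert('b')): buffer="ppbbjr" (len 6), cursors c1@4 c2@4, authorship 1212..
After op 5 (delete): buffer="ppjr" (len 4), cursors c1@2 c2@2, authorship 12..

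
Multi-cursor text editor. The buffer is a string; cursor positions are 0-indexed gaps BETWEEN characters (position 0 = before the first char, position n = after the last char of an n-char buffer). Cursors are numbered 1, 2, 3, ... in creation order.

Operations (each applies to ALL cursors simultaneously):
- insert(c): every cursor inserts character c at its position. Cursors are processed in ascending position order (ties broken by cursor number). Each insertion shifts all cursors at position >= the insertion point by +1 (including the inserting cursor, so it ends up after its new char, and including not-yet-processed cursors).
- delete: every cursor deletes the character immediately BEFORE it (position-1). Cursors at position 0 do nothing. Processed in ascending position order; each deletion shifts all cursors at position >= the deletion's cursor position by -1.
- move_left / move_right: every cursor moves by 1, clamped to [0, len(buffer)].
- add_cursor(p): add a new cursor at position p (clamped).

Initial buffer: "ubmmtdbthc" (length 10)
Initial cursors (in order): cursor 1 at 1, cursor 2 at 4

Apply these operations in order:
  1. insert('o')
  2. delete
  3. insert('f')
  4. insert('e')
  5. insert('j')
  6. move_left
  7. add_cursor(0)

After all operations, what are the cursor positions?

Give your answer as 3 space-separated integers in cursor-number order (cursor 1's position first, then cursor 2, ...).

After op 1 (insert('o')): buffer="uobmmotdbthc" (len 12), cursors c1@2 c2@6, authorship .1...2......
After op 2 (delete): buffer="ubmmtdbthc" (len 10), cursors c1@1 c2@4, authorship ..........
After op 3 (insert('f')): buffer="ufbmmftdbthc" (len 12), cursors c1@2 c2@6, authorship .1...2......
After op 4 (insert('e')): buffer="ufebmmfetdbthc" (len 14), cursors c1@3 c2@8, authorship .11...22......
After op 5 (insert('j')): buffer="ufejbmmfejtdbthc" (len 16), cursors c1@4 c2@10, authorship .111...222......
After op 6 (move_left): buffer="ufejbmmfejtdbthc" (len 16), cursors c1@3 c2@9, authorship .111...222......
After op 7 (add_cursor(0)): buffer="ufejbmmfejtdbthc" (len 16), cursors c3@0 c1@3 c2@9, authorship .111...222......

Answer: 3 9 0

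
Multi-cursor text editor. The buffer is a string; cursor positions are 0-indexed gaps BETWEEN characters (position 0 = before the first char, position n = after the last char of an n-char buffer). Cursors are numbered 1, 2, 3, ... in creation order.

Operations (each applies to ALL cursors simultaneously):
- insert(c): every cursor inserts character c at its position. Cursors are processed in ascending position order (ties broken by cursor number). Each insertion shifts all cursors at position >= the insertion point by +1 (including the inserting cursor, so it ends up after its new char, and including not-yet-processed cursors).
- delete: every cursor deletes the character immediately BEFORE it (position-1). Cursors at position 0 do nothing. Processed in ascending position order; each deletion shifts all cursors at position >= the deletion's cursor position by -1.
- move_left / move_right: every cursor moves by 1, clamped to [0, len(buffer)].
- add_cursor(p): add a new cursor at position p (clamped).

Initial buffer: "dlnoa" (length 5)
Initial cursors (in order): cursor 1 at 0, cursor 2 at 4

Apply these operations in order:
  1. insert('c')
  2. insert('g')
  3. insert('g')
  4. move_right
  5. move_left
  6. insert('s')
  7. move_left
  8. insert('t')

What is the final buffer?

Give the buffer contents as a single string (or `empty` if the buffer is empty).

Answer: cggtsdlnocggtsa

Derivation:
After op 1 (insert('c')): buffer="cdlnoca" (len 7), cursors c1@1 c2@6, authorship 1....2.
After op 2 (insert('g')): buffer="cgdlnocga" (len 9), cursors c1@2 c2@8, authorship 11....22.
After op 3 (insert('g')): buffer="cggdlnocgga" (len 11), cursors c1@3 c2@10, authorship 111....222.
After op 4 (move_right): buffer="cggdlnocgga" (len 11), cursors c1@4 c2@11, authorship 111....222.
After op 5 (move_left): buffer="cggdlnocgga" (len 11), cursors c1@3 c2@10, authorship 111....222.
After op 6 (insert('s')): buffer="cggsdlnocggsa" (len 13), cursors c1@4 c2@12, authorship 1111....2222.
After op 7 (move_left): buffer="cggsdlnocggsa" (len 13), cursors c1@3 c2@11, authorship 1111....2222.
After op 8 (insert('t')): buffer="cggtsdlnocggtsa" (len 15), cursors c1@4 c2@13, authorship 11111....22222.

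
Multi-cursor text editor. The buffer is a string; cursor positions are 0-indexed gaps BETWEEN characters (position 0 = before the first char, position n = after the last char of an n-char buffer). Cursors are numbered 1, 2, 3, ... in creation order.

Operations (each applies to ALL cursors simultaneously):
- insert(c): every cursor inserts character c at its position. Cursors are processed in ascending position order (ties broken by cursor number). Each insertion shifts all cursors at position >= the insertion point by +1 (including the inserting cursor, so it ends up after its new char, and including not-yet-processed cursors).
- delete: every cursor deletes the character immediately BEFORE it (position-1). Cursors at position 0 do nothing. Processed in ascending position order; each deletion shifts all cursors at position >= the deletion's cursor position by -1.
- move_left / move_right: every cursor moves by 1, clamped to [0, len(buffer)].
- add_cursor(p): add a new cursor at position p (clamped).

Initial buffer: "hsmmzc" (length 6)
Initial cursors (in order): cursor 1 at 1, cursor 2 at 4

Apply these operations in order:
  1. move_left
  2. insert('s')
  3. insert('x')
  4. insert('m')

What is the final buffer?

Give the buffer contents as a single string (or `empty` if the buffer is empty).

After op 1 (move_left): buffer="hsmmzc" (len 6), cursors c1@0 c2@3, authorship ......
After op 2 (insert('s')): buffer="shsmsmzc" (len 8), cursors c1@1 c2@5, authorship 1...2...
After op 3 (insert('x')): buffer="sxhsmsxmzc" (len 10), cursors c1@2 c2@7, authorship 11...22...
After op 4 (insert('m')): buffer="sxmhsmsxmmzc" (len 12), cursors c1@3 c2@9, authorship 111...222...

Answer: sxmhsmsxmmzc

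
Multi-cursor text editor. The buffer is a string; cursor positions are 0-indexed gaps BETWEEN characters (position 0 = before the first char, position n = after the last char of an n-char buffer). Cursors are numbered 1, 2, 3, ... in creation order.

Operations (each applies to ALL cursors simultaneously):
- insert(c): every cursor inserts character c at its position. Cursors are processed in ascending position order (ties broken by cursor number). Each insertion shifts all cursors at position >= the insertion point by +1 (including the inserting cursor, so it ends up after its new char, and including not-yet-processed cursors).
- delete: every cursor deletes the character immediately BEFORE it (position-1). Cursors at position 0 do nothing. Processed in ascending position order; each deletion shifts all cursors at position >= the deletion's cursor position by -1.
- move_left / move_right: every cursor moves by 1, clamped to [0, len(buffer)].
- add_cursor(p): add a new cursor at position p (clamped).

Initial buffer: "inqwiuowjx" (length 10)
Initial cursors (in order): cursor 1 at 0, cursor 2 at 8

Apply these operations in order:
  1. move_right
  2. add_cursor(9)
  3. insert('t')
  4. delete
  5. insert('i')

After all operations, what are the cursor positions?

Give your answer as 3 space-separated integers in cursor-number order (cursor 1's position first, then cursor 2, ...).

Answer: 2 12 12

Derivation:
After op 1 (move_right): buffer="inqwiuowjx" (len 10), cursors c1@1 c2@9, authorship ..........
After op 2 (add_cursor(9)): buffer="inqwiuowjx" (len 10), cursors c1@1 c2@9 c3@9, authorship ..........
After op 3 (insert('t')): buffer="itnqwiuowjttx" (len 13), cursors c1@2 c2@12 c3@12, authorship .1........23.
After op 4 (delete): buffer="inqwiuowjx" (len 10), cursors c1@1 c2@9 c3@9, authorship ..........
After op 5 (insert('i')): buffer="iinqwiuowjiix" (len 13), cursors c1@2 c2@12 c3@12, authorship .1........23.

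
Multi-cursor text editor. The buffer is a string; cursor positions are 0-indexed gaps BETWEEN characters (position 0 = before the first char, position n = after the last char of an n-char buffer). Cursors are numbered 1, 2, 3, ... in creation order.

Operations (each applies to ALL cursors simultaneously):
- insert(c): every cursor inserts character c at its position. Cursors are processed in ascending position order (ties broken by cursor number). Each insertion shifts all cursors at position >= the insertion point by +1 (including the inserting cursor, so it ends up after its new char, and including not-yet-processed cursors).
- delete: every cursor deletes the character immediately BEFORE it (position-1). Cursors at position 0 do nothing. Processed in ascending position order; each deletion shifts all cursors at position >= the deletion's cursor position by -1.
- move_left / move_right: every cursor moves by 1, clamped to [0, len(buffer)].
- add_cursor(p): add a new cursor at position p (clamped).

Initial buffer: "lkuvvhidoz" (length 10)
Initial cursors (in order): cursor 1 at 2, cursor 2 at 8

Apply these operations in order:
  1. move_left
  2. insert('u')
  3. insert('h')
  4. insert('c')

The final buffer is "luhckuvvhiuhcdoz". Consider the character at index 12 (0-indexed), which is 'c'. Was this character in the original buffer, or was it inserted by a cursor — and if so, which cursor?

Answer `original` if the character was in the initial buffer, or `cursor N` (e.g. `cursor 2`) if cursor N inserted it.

After op 1 (move_left): buffer="lkuvvhidoz" (len 10), cursors c1@1 c2@7, authorship ..........
After op 2 (insert('u')): buffer="lukuvvhiudoz" (len 12), cursors c1@2 c2@9, authorship .1......2...
After op 3 (insert('h')): buffer="luhkuvvhiuhdoz" (len 14), cursors c1@3 c2@11, authorship .11......22...
After op 4 (insert('c')): buffer="luhckuvvhiuhcdoz" (len 16), cursors c1@4 c2@13, authorship .111......222...
Authorship (.=original, N=cursor N): . 1 1 1 . . . . . . 2 2 2 . . .
Index 12: author = 2

Answer: cursor 2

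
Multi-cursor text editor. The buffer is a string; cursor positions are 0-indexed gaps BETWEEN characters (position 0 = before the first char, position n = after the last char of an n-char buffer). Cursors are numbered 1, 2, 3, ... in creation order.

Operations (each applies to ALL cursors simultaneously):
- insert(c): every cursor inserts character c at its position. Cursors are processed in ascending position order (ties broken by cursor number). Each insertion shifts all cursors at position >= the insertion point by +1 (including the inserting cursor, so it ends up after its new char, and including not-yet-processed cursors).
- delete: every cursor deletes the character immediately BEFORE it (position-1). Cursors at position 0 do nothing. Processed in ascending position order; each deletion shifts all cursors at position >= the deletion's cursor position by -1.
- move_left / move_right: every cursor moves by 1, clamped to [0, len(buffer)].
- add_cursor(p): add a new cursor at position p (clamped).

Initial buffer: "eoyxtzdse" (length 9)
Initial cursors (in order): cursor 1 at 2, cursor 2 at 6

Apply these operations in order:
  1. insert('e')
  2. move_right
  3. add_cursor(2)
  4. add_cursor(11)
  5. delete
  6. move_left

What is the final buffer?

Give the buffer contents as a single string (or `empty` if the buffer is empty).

Answer: eextzes

Derivation:
After op 1 (insert('e')): buffer="eoeyxtzedse" (len 11), cursors c1@3 c2@8, authorship ..1....2...
After op 2 (move_right): buffer="eoeyxtzedse" (len 11), cursors c1@4 c2@9, authorship ..1....2...
After op 3 (add_cursor(2)): buffer="eoeyxtzedse" (len 11), cursors c3@2 c1@4 c2@9, authorship ..1....2...
After op 4 (add_cursor(11)): buffer="eoeyxtzedse" (len 11), cursors c3@2 c1@4 c2@9 c4@11, authorship ..1....2...
After op 5 (delete): buffer="eextzes" (len 7), cursors c3@1 c1@2 c2@6 c4@7, authorship .1...2.
After op 6 (move_left): buffer="eextzes" (len 7), cursors c3@0 c1@1 c2@5 c4@6, authorship .1...2.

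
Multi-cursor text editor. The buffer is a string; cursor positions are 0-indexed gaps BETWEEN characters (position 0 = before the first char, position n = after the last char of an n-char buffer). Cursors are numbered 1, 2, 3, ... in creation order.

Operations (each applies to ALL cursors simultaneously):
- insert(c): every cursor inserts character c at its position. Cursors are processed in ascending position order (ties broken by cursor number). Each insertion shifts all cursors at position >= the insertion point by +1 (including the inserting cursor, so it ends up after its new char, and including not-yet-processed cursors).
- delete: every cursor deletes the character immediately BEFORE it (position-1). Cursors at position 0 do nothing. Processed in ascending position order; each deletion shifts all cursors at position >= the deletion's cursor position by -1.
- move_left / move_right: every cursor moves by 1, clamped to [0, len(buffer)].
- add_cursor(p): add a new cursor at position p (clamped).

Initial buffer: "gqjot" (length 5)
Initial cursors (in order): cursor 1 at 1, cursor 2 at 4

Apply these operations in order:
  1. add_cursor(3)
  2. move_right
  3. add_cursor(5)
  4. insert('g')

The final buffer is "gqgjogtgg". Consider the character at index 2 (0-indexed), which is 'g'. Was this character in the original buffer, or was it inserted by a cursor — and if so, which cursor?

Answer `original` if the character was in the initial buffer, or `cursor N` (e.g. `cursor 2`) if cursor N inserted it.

After op 1 (add_cursor(3)): buffer="gqjot" (len 5), cursors c1@1 c3@3 c2@4, authorship .....
After op 2 (move_right): buffer="gqjot" (len 5), cursors c1@2 c3@4 c2@5, authorship .....
After op 3 (add_cursor(5)): buffer="gqjot" (len 5), cursors c1@2 c3@4 c2@5 c4@5, authorship .....
After op 4 (insert('g')): buffer="gqgjogtgg" (len 9), cursors c1@3 c3@6 c2@9 c4@9, authorship ..1..3.24
Authorship (.=original, N=cursor N): . . 1 . . 3 . 2 4
Index 2: author = 1

Answer: cursor 1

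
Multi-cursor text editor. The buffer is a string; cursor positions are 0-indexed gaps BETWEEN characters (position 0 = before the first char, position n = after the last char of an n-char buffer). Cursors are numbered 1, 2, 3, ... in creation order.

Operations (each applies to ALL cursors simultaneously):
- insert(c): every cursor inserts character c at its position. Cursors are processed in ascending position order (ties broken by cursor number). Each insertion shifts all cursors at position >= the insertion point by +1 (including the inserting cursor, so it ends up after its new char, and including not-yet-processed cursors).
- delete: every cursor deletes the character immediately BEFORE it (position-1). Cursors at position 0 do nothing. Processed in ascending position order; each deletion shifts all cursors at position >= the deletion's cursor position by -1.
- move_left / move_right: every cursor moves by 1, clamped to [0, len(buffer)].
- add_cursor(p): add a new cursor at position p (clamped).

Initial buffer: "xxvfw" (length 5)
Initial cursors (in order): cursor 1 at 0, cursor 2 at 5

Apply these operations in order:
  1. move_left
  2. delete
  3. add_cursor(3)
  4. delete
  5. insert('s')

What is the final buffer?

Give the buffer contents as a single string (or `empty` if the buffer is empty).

After op 1 (move_left): buffer="xxvfw" (len 5), cursors c1@0 c2@4, authorship .....
After op 2 (delete): buffer="xxvw" (len 4), cursors c1@0 c2@3, authorship ....
After op 3 (add_cursor(3)): buffer="xxvw" (len 4), cursors c1@0 c2@3 c3@3, authorship ....
After op 4 (delete): buffer="xw" (len 2), cursors c1@0 c2@1 c3@1, authorship ..
After op 5 (insert('s')): buffer="sxssw" (len 5), cursors c1@1 c2@4 c3@4, authorship 1.23.

Answer: sxssw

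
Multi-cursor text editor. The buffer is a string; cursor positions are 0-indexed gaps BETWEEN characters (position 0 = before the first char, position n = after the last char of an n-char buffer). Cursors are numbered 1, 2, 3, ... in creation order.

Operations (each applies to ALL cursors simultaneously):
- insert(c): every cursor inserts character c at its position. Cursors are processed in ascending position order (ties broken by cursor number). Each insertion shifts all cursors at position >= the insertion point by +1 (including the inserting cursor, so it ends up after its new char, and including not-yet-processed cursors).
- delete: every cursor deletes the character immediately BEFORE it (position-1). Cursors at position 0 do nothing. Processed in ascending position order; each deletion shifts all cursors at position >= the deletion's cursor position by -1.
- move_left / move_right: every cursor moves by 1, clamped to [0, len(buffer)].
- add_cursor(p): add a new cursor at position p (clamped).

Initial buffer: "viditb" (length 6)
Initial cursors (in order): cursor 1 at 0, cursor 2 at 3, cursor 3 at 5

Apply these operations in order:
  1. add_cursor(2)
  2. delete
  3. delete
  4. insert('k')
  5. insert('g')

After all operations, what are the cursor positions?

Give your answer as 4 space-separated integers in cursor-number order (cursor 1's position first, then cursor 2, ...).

After op 1 (add_cursor(2)): buffer="viditb" (len 6), cursors c1@0 c4@2 c2@3 c3@5, authorship ......
After op 2 (delete): buffer="vib" (len 3), cursors c1@0 c2@1 c4@1 c3@2, authorship ...
After op 3 (delete): buffer="b" (len 1), cursors c1@0 c2@0 c3@0 c4@0, authorship .
After op 4 (insert('k')): buffer="kkkkb" (len 5), cursors c1@4 c2@4 c3@4 c4@4, authorship 1234.
After op 5 (insert('g')): buffer="kkkkggggb" (len 9), cursors c1@8 c2@8 c3@8 c4@8, authorship 12341234.

Answer: 8 8 8 8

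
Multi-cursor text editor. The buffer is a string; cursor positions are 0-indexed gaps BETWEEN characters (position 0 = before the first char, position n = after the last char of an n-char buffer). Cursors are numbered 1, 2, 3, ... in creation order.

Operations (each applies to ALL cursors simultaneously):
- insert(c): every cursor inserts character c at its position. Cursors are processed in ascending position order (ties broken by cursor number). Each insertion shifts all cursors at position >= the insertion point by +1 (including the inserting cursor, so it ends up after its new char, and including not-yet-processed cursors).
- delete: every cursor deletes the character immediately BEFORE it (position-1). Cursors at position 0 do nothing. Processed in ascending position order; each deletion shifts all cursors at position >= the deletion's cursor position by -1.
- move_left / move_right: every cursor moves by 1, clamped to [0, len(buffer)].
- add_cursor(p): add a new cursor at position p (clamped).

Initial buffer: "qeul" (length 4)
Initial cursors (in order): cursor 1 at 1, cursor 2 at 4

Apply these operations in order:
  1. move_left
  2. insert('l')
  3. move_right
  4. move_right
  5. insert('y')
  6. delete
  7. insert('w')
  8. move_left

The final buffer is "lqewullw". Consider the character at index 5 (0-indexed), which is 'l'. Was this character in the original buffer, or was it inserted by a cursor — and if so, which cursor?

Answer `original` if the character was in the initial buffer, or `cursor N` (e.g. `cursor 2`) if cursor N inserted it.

Answer: cursor 2

Derivation:
After op 1 (move_left): buffer="qeul" (len 4), cursors c1@0 c2@3, authorship ....
After op 2 (insert('l')): buffer="lqeull" (len 6), cursors c1@1 c2@5, authorship 1...2.
After op 3 (move_right): buffer="lqeull" (len 6), cursors c1@2 c2@6, authorship 1...2.
After op 4 (move_right): buffer="lqeull" (len 6), cursors c1@3 c2@6, authorship 1...2.
After op 5 (insert('y')): buffer="lqeyully" (len 8), cursors c1@4 c2@8, authorship 1..1.2.2
After op 6 (delete): buffer="lqeull" (len 6), cursors c1@3 c2@6, authorship 1...2.
After op 7 (insert('w')): buffer="lqewullw" (len 8), cursors c1@4 c2@8, authorship 1..1.2.2
After op 8 (move_left): buffer="lqewullw" (len 8), cursors c1@3 c2@7, authorship 1..1.2.2
Authorship (.=original, N=cursor N): 1 . . 1 . 2 . 2
Index 5: author = 2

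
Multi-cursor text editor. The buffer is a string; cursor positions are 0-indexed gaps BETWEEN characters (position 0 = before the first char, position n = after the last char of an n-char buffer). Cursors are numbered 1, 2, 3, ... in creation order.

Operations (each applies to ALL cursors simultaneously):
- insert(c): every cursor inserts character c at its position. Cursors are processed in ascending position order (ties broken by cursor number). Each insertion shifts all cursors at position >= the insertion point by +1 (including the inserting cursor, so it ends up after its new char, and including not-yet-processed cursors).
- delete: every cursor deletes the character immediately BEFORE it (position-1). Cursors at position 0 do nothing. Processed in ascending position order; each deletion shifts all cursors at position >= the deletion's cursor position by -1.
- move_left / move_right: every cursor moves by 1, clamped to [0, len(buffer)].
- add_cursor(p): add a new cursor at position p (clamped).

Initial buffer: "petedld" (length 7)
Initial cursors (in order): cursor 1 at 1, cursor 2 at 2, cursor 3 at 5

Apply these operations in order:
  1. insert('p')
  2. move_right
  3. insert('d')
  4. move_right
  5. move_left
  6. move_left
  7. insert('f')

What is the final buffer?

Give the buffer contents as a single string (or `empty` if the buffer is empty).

Answer: ppefdptfdedplfdd

Derivation:
After op 1 (insert('p')): buffer="ppeptedpld" (len 10), cursors c1@2 c2@4 c3@8, authorship .1.2...3..
After op 2 (move_right): buffer="ppeptedpld" (len 10), cursors c1@3 c2@5 c3@9, authorship .1.2...3..
After op 3 (insert('d')): buffer="ppedptdedpldd" (len 13), cursors c1@4 c2@7 c3@12, authorship .1.12.2..3.3.
After op 4 (move_right): buffer="ppedptdedpldd" (len 13), cursors c1@5 c2@8 c3@13, authorship .1.12.2..3.3.
After op 5 (move_left): buffer="ppedptdedpldd" (len 13), cursors c1@4 c2@7 c3@12, authorship .1.12.2..3.3.
After op 6 (move_left): buffer="ppedptdedpldd" (len 13), cursors c1@3 c2@6 c3@11, authorship .1.12.2..3.3.
After op 7 (insert('f')): buffer="ppefdptfdedplfdd" (len 16), cursors c1@4 c2@8 c3@14, authorship .1.112.22..3.33.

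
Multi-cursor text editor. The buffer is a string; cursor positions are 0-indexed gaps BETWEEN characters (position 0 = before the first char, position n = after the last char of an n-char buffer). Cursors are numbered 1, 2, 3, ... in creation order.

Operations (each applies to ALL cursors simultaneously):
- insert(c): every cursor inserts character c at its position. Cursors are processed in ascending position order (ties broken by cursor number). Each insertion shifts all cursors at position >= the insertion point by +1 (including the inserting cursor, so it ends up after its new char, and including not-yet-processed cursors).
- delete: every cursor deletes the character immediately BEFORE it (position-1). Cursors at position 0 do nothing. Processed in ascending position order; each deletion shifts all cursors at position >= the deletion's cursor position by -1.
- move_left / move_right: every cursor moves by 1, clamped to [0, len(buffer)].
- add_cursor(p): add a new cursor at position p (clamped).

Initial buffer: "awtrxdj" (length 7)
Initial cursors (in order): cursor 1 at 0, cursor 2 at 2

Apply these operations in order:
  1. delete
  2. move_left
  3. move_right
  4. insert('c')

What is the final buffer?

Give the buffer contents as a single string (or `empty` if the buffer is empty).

After op 1 (delete): buffer="atrxdj" (len 6), cursors c1@0 c2@1, authorship ......
After op 2 (move_left): buffer="atrxdj" (len 6), cursors c1@0 c2@0, authorship ......
After op 3 (move_right): buffer="atrxdj" (len 6), cursors c1@1 c2@1, authorship ......
After op 4 (insert('c')): buffer="acctrxdj" (len 8), cursors c1@3 c2@3, authorship .12.....

Answer: acctrxdj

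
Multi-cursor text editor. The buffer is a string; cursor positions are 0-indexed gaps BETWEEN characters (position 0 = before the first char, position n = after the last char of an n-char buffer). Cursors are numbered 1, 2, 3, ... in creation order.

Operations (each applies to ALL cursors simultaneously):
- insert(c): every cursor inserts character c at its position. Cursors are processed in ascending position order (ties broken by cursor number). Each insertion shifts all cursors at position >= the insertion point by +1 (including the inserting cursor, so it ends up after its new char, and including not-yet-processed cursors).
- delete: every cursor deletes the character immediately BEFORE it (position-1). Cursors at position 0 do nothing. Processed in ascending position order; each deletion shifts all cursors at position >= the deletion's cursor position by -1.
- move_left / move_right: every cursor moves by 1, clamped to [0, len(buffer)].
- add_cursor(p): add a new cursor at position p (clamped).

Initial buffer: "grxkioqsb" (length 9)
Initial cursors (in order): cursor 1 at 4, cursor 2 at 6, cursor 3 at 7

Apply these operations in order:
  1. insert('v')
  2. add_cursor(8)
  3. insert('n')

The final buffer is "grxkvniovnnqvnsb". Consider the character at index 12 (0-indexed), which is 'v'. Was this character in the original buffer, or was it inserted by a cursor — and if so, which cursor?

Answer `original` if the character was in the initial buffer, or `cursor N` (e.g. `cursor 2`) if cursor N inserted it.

After op 1 (insert('v')): buffer="grxkviovqvsb" (len 12), cursors c1@5 c2@8 c3@10, authorship ....1..2.3..
After op 2 (add_cursor(8)): buffer="grxkviovqvsb" (len 12), cursors c1@5 c2@8 c4@8 c3@10, authorship ....1..2.3..
After op 3 (insert('n')): buffer="grxkvniovnnqvnsb" (len 16), cursors c1@6 c2@11 c4@11 c3@14, authorship ....11..224.33..
Authorship (.=original, N=cursor N): . . . . 1 1 . . 2 2 4 . 3 3 . .
Index 12: author = 3

Answer: cursor 3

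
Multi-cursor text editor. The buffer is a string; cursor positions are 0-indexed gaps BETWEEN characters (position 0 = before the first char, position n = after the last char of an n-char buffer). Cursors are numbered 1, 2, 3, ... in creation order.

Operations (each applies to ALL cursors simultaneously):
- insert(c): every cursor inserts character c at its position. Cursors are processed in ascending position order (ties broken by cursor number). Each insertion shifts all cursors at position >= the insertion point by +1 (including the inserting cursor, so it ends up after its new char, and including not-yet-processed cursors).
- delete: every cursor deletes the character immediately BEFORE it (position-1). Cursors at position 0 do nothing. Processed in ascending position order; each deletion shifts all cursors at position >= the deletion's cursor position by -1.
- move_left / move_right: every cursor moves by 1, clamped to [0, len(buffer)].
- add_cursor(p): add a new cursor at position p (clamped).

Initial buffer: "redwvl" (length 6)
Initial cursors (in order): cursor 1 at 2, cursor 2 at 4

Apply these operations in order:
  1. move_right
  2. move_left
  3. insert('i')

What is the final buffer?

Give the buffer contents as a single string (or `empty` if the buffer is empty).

Answer: reidwivl

Derivation:
After op 1 (move_right): buffer="redwvl" (len 6), cursors c1@3 c2@5, authorship ......
After op 2 (move_left): buffer="redwvl" (len 6), cursors c1@2 c2@4, authorship ......
After op 3 (insert('i')): buffer="reidwivl" (len 8), cursors c1@3 c2@6, authorship ..1..2..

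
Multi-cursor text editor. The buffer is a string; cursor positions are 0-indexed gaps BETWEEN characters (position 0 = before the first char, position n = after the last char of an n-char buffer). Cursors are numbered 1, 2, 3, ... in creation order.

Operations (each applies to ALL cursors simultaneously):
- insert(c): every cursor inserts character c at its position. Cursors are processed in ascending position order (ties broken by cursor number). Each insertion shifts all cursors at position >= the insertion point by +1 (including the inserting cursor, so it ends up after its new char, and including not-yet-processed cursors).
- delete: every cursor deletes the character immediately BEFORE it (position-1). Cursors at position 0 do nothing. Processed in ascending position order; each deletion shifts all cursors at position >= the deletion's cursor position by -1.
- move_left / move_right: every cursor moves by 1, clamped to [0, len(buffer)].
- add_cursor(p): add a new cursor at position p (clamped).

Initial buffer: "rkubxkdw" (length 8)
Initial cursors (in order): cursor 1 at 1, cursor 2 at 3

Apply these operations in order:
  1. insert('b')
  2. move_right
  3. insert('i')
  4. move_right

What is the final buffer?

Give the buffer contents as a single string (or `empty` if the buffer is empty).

Answer: rbkiubbixkdw

Derivation:
After op 1 (insert('b')): buffer="rbkubbxkdw" (len 10), cursors c1@2 c2@5, authorship .1..2.....
After op 2 (move_right): buffer="rbkubbxkdw" (len 10), cursors c1@3 c2@6, authorship .1..2.....
After op 3 (insert('i')): buffer="rbkiubbixkdw" (len 12), cursors c1@4 c2@8, authorship .1.1.2.2....
After op 4 (move_right): buffer="rbkiubbixkdw" (len 12), cursors c1@5 c2@9, authorship .1.1.2.2....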